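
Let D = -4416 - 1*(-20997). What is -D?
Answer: -16581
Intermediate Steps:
D = 16581 (D = -4416 + 20997 = 16581)
-D = -1*16581 = -16581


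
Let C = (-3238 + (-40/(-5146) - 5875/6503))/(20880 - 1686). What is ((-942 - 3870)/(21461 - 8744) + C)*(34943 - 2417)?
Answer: -448657477193870503/25210919601651 ≈ -17796.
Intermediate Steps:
C = -54193911437/321158211486 (C = (-3238 + (-40*(-1/5146) - 5875*1/6503))/19194 = (-3238 + (20/2573 - 5875/6503))*(1/19194) = (-3238 - 14986315/16732219)*(1/19194) = -54193911437/16732219*1/19194 = -54193911437/321158211486 ≈ -0.16875)
((-942 - 3870)/(21461 - 8744) + C)*(34943 - 2417) = ((-942 - 3870)/(21461 - 8744) - 54193911437/321158211486)*(34943 - 2417) = (-4812/12717 - 54193911437/321158211486)*32526 = (-4812*1/12717 - 54193911437/321158211486)*32526 = (-1604/4239 - 54193911437/321158211486)*32526 = -248288587268329/453796552829718*32526 = -448657477193870503/25210919601651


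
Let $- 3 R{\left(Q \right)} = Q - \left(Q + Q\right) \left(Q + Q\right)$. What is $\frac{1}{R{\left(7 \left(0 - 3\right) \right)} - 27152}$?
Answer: $- \frac{1}{26557} \approx -3.7655 \cdot 10^{-5}$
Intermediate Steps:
$R{\left(Q \right)} = - \frac{Q}{3} + \frac{4 Q^{2}}{3}$ ($R{\left(Q \right)} = - \frac{Q - \left(Q + Q\right) \left(Q + Q\right)}{3} = - \frac{Q - 2 Q 2 Q}{3} = - \frac{Q - 4 Q^{2}}{3} = - \frac{Q}{3} + \frac{4 Q^{2}}{3}$)
$\frac{1}{R{\left(7 \left(0 - 3\right) \right)} - 27152} = \frac{1}{\frac{7 \left(0 - 3\right) \left(-1 + 4 \cdot 7 \left(0 - 3\right)\right)}{3} - 27152} = \frac{1}{\frac{7 \left(-3\right) \left(-1 + 4 \cdot 7 \left(-3\right)\right)}{3} - 27152} = \frac{1}{\frac{1}{3} \left(-21\right) \left(-1 + 4 \left(-21\right)\right) - 27152} = \frac{1}{\frac{1}{3} \left(-21\right) \left(-1 - 84\right) - 27152} = \frac{1}{\frac{1}{3} \left(-21\right) \left(-85\right) - 27152} = \frac{1}{595 - 27152} = \frac{1}{-26557} = - \frac{1}{26557}$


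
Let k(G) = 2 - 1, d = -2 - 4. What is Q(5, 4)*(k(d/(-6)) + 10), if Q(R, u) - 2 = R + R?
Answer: 132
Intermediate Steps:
Q(R, u) = 2 + 2*R (Q(R, u) = 2 + (R + R) = 2 + 2*R)
d = -6
k(G) = 1
Q(5, 4)*(k(d/(-6)) + 10) = (2 + 2*5)*(1 + 10) = (2 + 10)*11 = 12*11 = 132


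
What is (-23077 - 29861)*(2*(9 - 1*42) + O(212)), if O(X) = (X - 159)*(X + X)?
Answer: -1186128828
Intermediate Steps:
O(X) = 2*X*(-159 + X) (O(X) = (-159 + X)*(2*X) = 2*X*(-159 + X))
(-23077 - 29861)*(2*(9 - 1*42) + O(212)) = (-23077 - 29861)*(2*(9 - 1*42) + 2*212*(-159 + 212)) = -52938*(2*(9 - 42) + 2*212*53) = -52938*(2*(-33) + 22472) = -52938*(-66 + 22472) = -52938*22406 = -1186128828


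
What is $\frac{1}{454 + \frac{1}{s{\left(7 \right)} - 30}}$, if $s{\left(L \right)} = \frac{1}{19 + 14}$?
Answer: $\frac{989}{448973} \approx 0.0022028$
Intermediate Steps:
$s{\left(L \right)} = \frac{1}{33}$
$\frac{1}{454 + \frac{1}{s{\left(7 \right)} - 30}} = \frac{1}{454 + \frac{1}{\frac{1}{33} - 30}} = \frac{1}{454 + \frac{1}{- \frac{989}{33}}} = \frac{1}{454 - \frac{33}{989}} = \frac{1}{\frac{448973}{989}} = \frac{989}{448973}$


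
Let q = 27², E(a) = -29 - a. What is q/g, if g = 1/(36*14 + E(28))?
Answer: 325863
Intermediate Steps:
g = 1/447 (g = 1/(36*14 + (-29 - 1*28)) = 1/(504 + (-29 - 28)) = 1/(504 - 57) = 1/447 ≈ 0.0022371)
q = 729
q/g = 729/(1/447) = 729*447 = 325863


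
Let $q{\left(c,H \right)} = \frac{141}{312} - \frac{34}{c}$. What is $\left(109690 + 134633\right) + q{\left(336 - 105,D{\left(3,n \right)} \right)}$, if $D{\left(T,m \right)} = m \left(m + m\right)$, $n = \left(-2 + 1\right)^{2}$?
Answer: $\frac{5869623073}{24024} \approx 2.4432 \cdot 10^{5}$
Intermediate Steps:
$n = 1$ ($n = \left(-1\right)^{2} = 1$)
$D{\left(T,m \right)} = 2 m^{2}$ ($D{\left(T,m \right)} = m 2 m = 2 m^{2}$)
$q{\left(c,H \right)} = \frac{47}{104} - \frac{34}{c}$ ($q{\left(c,H \right)} = 141 \cdot \frac{1}{312} - \frac{34}{c} = \frac{47}{104} - \frac{34}{c}$)
$\left(109690 + 134633\right) + q{\left(336 - 105,D{\left(3,n \right)} \right)} = \left(109690 + 134633\right) + \left(\frac{47}{104} - \frac{34}{336 - 105}\right) = 244323 + \left(\frac{47}{104} - \frac{34}{336 - 105}\right) = 244323 + \left(\frac{47}{104} - \frac{34}{231}\right) = 244323 + \frac{7321}{24024} = \frac{5869623073}{24024}$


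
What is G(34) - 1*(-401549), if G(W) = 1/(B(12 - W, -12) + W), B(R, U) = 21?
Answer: 22085196/55 ≈ 4.0155e+5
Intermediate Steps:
G(W) = 1/(21 + W)
G(34) - 1*(-401549) = 1/(21 + 34) - 1*(-401549) = 1/55 + 401549 = 22085196/55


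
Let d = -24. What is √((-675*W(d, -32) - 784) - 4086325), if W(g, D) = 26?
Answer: I*√4104659 ≈ 2026.0*I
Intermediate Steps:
√((-675*W(d, -32) - 784) - 4086325) = √((-675*26 - 784) - 4086325) = √((-17550 - 784) - 4086325) = √(-18334 - 4086325) = √(-4104659) = I*√4104659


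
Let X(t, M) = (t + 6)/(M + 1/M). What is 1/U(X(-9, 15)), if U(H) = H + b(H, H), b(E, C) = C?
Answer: -113/45 ≈ -2.5111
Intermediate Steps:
X(t, M) = (6 + t)/(M + 1/M)
U(H) = 2*H (U(H) = H + H = 2*H)
1/U(X(-9, 15)) = 1/(2*(15*(6 - 9)/(1 + 15²))) = 1/(2*(15*(-3)/(1 + 225))) = 1/(2*(15*(-3)/226)) = 1/(2*(15*(1/226)*(-3))) = 1/(2*(-45/226)) = 1/(-45/113) = -113/45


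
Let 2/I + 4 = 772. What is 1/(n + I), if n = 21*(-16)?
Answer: -384/129023 ≈ -0.0029762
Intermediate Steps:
I = 1/384 (I = 2/(-4 + 772) = 2/768 = 2*(1/768) = 1/384 ≈ 0.0026042)
n = -336
1/(n + I) = 1/(-336 + 1/384) = 1/(-129023/384) = -384/129023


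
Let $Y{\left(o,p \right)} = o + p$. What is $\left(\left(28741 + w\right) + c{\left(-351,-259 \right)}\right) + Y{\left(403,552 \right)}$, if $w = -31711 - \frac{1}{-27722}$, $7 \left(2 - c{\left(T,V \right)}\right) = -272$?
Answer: $- \frac{383090311}{194054} \approx -1974.1$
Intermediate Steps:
$c{\left(T,V \right)} = \frac{286}{7}$ ($c{\left(T,V \right)} = 2 - - \frac{272}{7} = 2 + \frac{272}{7} = \frac{286}{7}$)
$w = - \frac{879092341}{27722}$ ($w = -31711 - - \frac{1}{27722} = -31711 + \frac{1}{27722} = - \frac{879092341}{27722} \approx -31711.0$)
$\left(\left(28741 + w\right) + c{\left(-351,-259 \right)}\right) + Y{\left(403,552 \right)} = \left(\left(28741 - \frac{879092341}{27722}\right) + \frac{286}{7}\right) + \left(403 + 552\right) = \left(- \frac{82334339}{27722} + \frac{286}{7}\right) + 955 = - \frac{568411881}{194054} + 955 = - \frac{383090311}{194054}$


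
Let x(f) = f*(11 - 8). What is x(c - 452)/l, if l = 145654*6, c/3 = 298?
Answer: 221/145654 ≈ 0.0015173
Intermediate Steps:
c = 894 (c = 3*298 = 894)
x(f) = 3*f (x(f) = f*3 = 3*f)
l = 873924
x(c - 452)/l = (3*(894 - 452))/873924 = (3*442)*(1/873924) = 1326*(1/873924) = 221/145654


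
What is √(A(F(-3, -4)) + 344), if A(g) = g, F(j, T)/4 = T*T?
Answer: 2*√102 ≈ 20.199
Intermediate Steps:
F(j, T) = 4*T² (F(j, T) = 4*(T*T) = 4*T²)
√(A(F(-3, -4)) + 344) = √(4*(-4)² + 344) = √(4*16 + 344) = √(64 + 344) = √408 = 2*√102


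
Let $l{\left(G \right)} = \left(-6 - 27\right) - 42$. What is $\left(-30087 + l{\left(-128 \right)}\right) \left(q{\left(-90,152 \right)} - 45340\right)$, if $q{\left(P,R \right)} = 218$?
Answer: $1360969764$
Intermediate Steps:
$l{\left(G \right)} = -75$ ($l{\left(G \right)} = -33 - 42 = -75$)
$\left(-30087 + l{\left(-128 \right)}\right) \left(q{\left(-90,152 \right)} - 45340\right) = \left(-30087 - 75\right) \left(218 - 45340\right) = \left(-30162\right) \left(-45122\right) = 1360969764$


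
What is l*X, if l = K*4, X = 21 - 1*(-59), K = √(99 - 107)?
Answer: 640*I*√2 ≈ 905.1*I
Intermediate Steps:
K = 2*I*√2 (K = √(-8) = 2*I*√2 ≈ 2.8284*I)
X = 80 (X = 21 + 59 = 80)
l = 8*I*√2 (l = (2*I*√2)*4 = 8*I*√2 ≈ 11.314*I)
l*X = (8*I*√2)*80 = 640*I*√2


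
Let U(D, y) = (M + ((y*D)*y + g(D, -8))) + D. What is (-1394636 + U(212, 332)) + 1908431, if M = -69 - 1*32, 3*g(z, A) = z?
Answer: 71644394/3 ≈ 2.3881e+7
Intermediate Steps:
g(z, A) = z/3
M = -101 (M = -69 - 32 = -101)
U(D, y) = -101 + 4*D/3 + D*y**2 (U(D, y) = (-101 + ((y*D)*y + D/3)) + D = (-101 + ((D*y)*y + D/3)) + D = (-101 + (D*y**2 + D/3)) + D = (-101 + (D/3 + D*y**2)) + D = (-101 + D/3 + D*y**2) + D = -101 + 4*D/3 + D*y**2)
(-1394636 + U(212, 332)) + 1908431 = (-1394636 + (-101 + (4/3)*212 + 212*332**2)) + 1908431 = (-1394636 + (-101 + 848/3 + 212*110224)) + 1908431 = (-1394636 + (-101 + 848/3 + 23367488)) + 1908431 = (-1394636 + 70103009/3) + 1908431 = 65919101/3 + 1908431 = 71644394/3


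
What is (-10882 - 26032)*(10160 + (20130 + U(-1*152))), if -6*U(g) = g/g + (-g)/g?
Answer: -1118125060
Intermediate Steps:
U(g) = 0 (U(g) = -(g/g + (-g)/g)/6 = -(1 - 1)/6 = -⅙*0 = 0)
(-10882 - 26032)*(10160 + (20130 + U(-1*152))) = (-10882 - 26032)*(10160 + (20130 + 0)) = -36914*(10160 + 20130) = -36914*30290 = -1118125060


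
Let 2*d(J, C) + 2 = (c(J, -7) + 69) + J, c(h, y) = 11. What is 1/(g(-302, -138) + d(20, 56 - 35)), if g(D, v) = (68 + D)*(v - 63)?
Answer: 1/47083 ≈ 2.1239e-5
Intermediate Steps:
g(D, v) = (-63 + v)*(68 + D) (g(D, v) = (68 + D)*(-63 + v) = (-63 + v)*(68 + D))
d(J, C) = 39 + J/2 (d(J, C) = -1 + ((11 + 69) + J)/2 = -1 + (80 + J)/2 = -1 + (40 + J/2) = 39 + J/2)
1/(g(-302, -138) + d(20, 56 - 35)) = 1/((-4284 - 63*(-302) + 68*(-138) - 302*(-138)) + (39 + (½)*20)) = 1/((-4284 + 19026 - 9384 + 41676) + (39 + 10)) = 1/(47034 + 49) = 1/47083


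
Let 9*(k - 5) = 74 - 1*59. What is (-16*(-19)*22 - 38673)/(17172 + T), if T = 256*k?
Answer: -95955/56636 ≈ -1.6942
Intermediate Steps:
k = 20/3 (k = 5 + (74 - 1*59)/9 = 5 + (74 - 59)/9 = 5 + (1/9)*15 = 5 + 5/3 = 20/3 ≈ 6.6667)
T = 5120/3 (T = 256*(20/3) = 5120/3 ≈ 1706.7)
(-16*(-19)*22 - 38673)/(17172 + T) = (-16*(-19)*22 - 38673)/(17172 + 5120/3) = (304*22 - 38673)/(56636/3) = (6688 - 38673)*(3/56636) = -31985*3/56636 = -95955/56636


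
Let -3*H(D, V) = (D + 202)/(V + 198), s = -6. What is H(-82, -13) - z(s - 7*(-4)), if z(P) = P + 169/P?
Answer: -24337/814 ≈ -29.898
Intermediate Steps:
H(D, V) = -(202 + D)/(3*(198 + V)) (H(D, V) = -(D + 202)/(3*(V + 198)) = -(202 + D)/(3*(198 + V)))
H(-82, -13) - z(s - 7*(-4)) = (-202 - 1*(-82))/(3*(198 - 13)) - ((-6 - 7*(-4)) + 169/(-6 - 7*(-4))) = (⅓)*(-202 + 82)/185 - ((-6 + 28) + 169/(-6 + 28)) = (⅓)*(1/185)*(-120) - (22 + 169/22) = -8/37 - (22 + 169*(1/22)) = -8/37 - (22 + 169/22) = -8/37 - 1*653/22 = -8/37 - 653/22 = -24337/814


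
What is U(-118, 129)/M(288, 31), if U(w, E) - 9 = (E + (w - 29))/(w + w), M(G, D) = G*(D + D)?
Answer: 119/234112 ≈ 0.00050830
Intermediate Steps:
M(G, D) = 2*D*G (M(G, D) = G*(2*D) = 2*D*G)
U(w, E) = 9 + (-29 + E + w)/(2*w) (U(w, E) = 9 + (E + (w - 29))/(w + w) = 9 + (E + (-29 + w))/((2*w)) = 9 + (-29 + E + w)*(1/(2*w)) = 9 + (-29 + E + w)/(2*w))
U(-118, 129)/M(288, 31) = ((1/2)*(-29 + 129 + 19*(-118))/(-118))/((2*31*288)) = ((1/2)*(-1/118)*(-29 + 129 - 2242))/17856 = ((1/2)*(-1/118)*(-2142))*(1/17856) = (1071/118)*(1/17856) = 119/234112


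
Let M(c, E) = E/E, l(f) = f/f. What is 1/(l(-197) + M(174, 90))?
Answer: 1/2 ≈ 0.50000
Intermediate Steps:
l(f) = 1
M(c, E) = 1
1/(l(-197) + M(174, 90)) = 1/(1 + 1) = 1/2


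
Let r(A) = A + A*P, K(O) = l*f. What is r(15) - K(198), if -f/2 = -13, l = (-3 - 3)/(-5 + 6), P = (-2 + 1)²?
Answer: 186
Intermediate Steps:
P = 1 (P = (-1)² = 1)
l = -6 (l = -6/1 = -6*1 = -6)
f = 26 (f = -2*(-13) = 26)
K(O) = -156 (K(O) = -6*26 = -156)
r(A) = 2*A (r(A) = A + A*1 = A + A = 2*A)
r(15) - K(198) = 2*15 - 1*(-156) = 30 + 156 = 186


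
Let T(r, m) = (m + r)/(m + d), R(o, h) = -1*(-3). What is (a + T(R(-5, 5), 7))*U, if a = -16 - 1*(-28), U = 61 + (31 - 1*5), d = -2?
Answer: 1218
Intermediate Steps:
R(o, h) = 3
T(r, m) = (m + r)/(-2 + m) (T(r, m) = (m + r)/(m - 2) = (m + r)/(-2 + m))
U = 87 (U = 61 + (31 - 5) = 61 + 26 = 87)
a = 12 (a = -16 + 28 = 12)
(a + T(R(-5, 5), 7))*U = (12 + (7 + 3)/(-2 + 7))*87 = (12 + 10/5)*87 = (12 + (1/5)*10)*87 = (12 + 2)*87 = 14*87 = 1218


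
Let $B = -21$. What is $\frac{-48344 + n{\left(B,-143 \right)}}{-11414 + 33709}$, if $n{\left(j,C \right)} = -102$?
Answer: $- \frac{48446}{22295} \approx -2.173$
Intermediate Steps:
$\frac{-48344 + n{\left(B,-143 \right)}}{-11414 + 33709} = \frac{-48344 - 102}{-11414 + 33709} = - \frac{48446}{22295}$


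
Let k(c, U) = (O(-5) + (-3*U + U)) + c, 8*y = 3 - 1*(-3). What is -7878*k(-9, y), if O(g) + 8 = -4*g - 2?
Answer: 3939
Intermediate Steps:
y = ¾ (y = (3 - 1*(-3))/8 = (3 + 3)/8 = (⅛)*6 = ¾ ≈ 0.75000)
O(g) = -10 - 4*g (O(g) = -8 + (-4*g - 2) = -8 + (-2 - 4*g) = -10 - 4*g)
k(c, U) = 10 + c - 2*U (k(c, U) = ((-10 - 4*(-5)) + (-3*U + U)) + c = ((-10 + 20) - 2*U) + c = (10 - 2*U) + c = 10 + c - 2*U)
-7878*k(-9, y) = -7878*(10 - 9 - 2*¾) = -7878*(10 - 9 - 3/2) = -7878*(-½) = 3939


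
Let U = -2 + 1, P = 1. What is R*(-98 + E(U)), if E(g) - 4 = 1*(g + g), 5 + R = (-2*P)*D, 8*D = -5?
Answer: 360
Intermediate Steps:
D = -5/8 (D = (⅛)*(-5) = -5/8 ≈ -0.62500)
U = -1
R = -15/4 (R = -5 - 2*1*(-5/8) = -5 - 2*(-5/8) = -5 + 5/4 = -15/4 ≈ -3.7500)
E(g) = 4 + 2*g (E(g) = 4 + 1*(g + g) = 4 + 1*(2*g) = 4 + 2*g)
R*(-98 + E(U)) = -15*(-98 + (4 + 2*(-1)))/4 = -15*(-98 + (4 - 2))/4 = -15*(-98 + 2)/4 = -15/4*(-96) = 360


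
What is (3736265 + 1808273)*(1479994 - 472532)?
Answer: 5585911342556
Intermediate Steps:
(3736265 + 1808273)*(1479994 - 472532) = 5544538*1007462 = 5585911342556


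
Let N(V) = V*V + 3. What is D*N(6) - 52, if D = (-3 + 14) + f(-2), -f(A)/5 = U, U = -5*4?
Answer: 4277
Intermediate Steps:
U = -20
f(A) = 100 (f(A) = -5*(-20) = 100)
N(V) = 3 + V² (N(V) = V² + 3 = 3 + V²)
D = 111 (D = (-3 + 14) + 100 = 11 + 100 = 111)
D*N(6) - 52 = 111*(3 + 6²) - 52 = 111*(3 + 36) - 52 = 111*39 - 52 = 4329 - 52 = 4277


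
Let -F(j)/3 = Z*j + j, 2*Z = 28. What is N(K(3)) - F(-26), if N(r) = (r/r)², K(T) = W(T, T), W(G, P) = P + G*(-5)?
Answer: -1169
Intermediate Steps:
W(G, P) = P - 5*G
K(T) = -4*T (K(T) = T - 5*T = -4*T)
Z = 14 (Z = (½)*28 = 14)
F(j) = -45*j (F(j) = -3*(14*j + j) = -45*j)
N(r) = 1 (N(r) = 1² = 1)
N(K(3)) - F(-26) = 1 - (-45)*(-26) = 1 - 1*1170 = 1 - 1170 = -1169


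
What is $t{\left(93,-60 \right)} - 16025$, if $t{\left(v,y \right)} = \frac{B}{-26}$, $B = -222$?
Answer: $- \frac{208214}{13} \approx -16016.0$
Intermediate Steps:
$t{\left(v,y \right)} = \frac{111}{13}$ ($t{\left(v,y \right)} = - \frac{222}{-26} = \left(-222\right) \left(- \frac{1}{26}\right) = \frac{111}{13}$)
$t{\left(93,-60 \right)} - 16025 = \frac{111}{13} - 16025 = - \frac{208214}{13}$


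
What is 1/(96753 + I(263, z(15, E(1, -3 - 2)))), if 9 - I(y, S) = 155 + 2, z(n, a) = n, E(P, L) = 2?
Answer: 1/96605 ≈ 1.0351e-5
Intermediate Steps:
I(y, S) = -148 (I(y, S) = 9 - (155 + 2) = 9 - 1*157 = 9 - 157 = -148)
1/(96753 + I(263, z(15, E(1, -3 - 2)))) = 1/(96753 - 148) = 1/96605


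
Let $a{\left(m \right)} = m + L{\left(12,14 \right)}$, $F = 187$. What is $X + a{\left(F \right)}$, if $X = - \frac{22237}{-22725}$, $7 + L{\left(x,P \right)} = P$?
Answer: $\frac{4430887}{22725} \approx 194.98$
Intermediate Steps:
$L{\left(x,P \right)} = -7 + P$
$a{\left(m \right)} = 7 + m$ ($a{\left(m \right)} = m + \left(-7 + 14\right) = m + 7 = 7 + m$)
$X = \frac{22237}{22725}$ ($X = \left(-22237\right) \left(- \frac{1}{22725}\right) = \frac{22237}{22725} \approx 0.97853$)
$X + a{\left(F \right)} = \frac{22237}{22725} + \left(7 + 187\right) = \frac{22237}{22725} + 194 = \frac{4430887}{22725}$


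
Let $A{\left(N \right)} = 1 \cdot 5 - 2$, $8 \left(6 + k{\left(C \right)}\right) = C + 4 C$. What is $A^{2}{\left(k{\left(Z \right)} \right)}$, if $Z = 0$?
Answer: $9$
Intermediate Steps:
$k{\left(C \right)} = -6 + \frac{5 C}{8}$ ($k{\left(C \right)} = -6 + \frac{C + 4 C}{8} = -6 + \frac{5 C}{8}$)
$A{\left(N \right)} = 3$ ($A{\left(N \right)} = 5 - 2 = 3$)
$A^{2}{\left(k{\left(Z \right)} \right)} = 3^{2} = 9$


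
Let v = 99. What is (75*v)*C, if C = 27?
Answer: 200475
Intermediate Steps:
(75*v)*C = (75*99)*27 = 7425*27 = 200475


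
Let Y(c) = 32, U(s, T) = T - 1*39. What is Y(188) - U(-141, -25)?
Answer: 96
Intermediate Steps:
U(s, T) = -39 + T (U(s, T) = T - 39 = -39 + T)
Y(188) - U(-141, -25) = 32 - (-39 - 25) = 32 - 1*(-64) = 32 + 64 = 96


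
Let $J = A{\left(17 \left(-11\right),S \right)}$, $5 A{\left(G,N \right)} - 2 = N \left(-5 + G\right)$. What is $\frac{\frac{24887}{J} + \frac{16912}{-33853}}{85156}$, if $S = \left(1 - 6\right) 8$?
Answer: $\frac{4082580071}{22145562574376} \approx 0.00018435$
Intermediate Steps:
$S = -40$ ($S = \left(-5\right) 8 = -40$)
$A{\left(G,N \right)} = \frac{2}{5} + \frac{N \left(-5 + G\right)}{5}$
$J = \frac{7682}{5}$ ($J = \frac{2}{5} - -40 + \frac{1}{5} \cdot 17 \left(-11\right) \left(-40\right) = \frac{2}{5} + 40 + \frac{1}{5} \left(-187\right) \left(-40\right) = \frac{2}{5} + 40 + 1496 = \frac{7682}{5} \approx 1536.4$)
$\frac{\frac{24887}{J} + \frac{16912}{-33853}}{85156} = \frac{\frac{24887}{\frac{7682}{5}} + \frac{16912}{-33853}}{85156} = \left(24887 \cdot \frac{5}{7682} + 16912 \left(- \frac{1}{33853}\right)\right) \frac{1}{85156} = \left(\frac{124435}{7682} - \frac{16912}{33853}\right) \frac{1}{85156} = \frac{4082580071}{260058746} \cdot \frac{1}{85156} = \frac{4082580071}{22145562574376}$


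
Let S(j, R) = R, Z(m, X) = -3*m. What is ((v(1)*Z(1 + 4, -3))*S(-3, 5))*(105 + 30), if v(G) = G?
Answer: -10125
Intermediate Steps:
((v(1)*Z(1 + 4, -3))*S(-3, 5))*(105 + 30) = ((1*(-3*(1 + 4)))*5)*(105 + 30) = ((1*(-3*5))*5)*135 = ((1*(-15))*5)*135 = -15*5*135 = -75*135 = -10125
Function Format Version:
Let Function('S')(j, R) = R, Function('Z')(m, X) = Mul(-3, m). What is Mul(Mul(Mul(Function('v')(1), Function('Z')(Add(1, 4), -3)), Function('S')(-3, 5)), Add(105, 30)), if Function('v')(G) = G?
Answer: -10125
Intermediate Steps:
Mul(Mul(Mul(Function('v')(1), Function('Z')(Add(1, 4), -3)), Function('S')(-3, 5)), Add(105, 30)) = Mul(Mul(Mul(1, Mul(-3, Add(1, 4))), 5), Add(105, 30)) = Mul(Mul(Mul(1, Mul(-3, 5)), 5), 135) = Mul(Mul(Mul(1, -15), 5), 135) = Mul(Mul(-15, 5), 135) = Mul(-75, 135) = -10125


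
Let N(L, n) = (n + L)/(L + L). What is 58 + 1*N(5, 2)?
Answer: 587/10 ≈ 58.700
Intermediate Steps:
N(L, n) = (L + n)/(2*L) (N(L, n) = (L + n)/((2*L)) = (L + n)*(1/(2*L)) = (L + n)/(2*L))
58 + 1*N(5, 2) = 58 + 1*((½)*(5 + 2)/5) = 58 + 1*((½)*(⅕)*7) = 58 + 1*(7/10) = 58 + 7/10 = 587/10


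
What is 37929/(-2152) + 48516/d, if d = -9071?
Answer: -1667139/72568 ≈ -22.973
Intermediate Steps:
37929/(-2152) + 48516/d = 37929/(-2152) + 48516/(-9071) = 37929*(-1/2152) + 48516*(-1/9071) = -141/8 - 48516/9071 = -1667139/72568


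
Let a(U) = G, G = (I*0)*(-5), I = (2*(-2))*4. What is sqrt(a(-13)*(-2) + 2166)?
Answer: 19*sqrt(6) ≈ 46.540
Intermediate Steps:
I = -16 (I = -4*4 = -16)
G = 0 (G = -16*0*(-5) = 0*(-5) = 0)
a(U) = 0
sqrt(a(-13)*(-2) + 2166) = sqrt(0*(-2) + 2166) = sqrt(0 + 2166) = sqrt(2166) = 19*sqrt(6)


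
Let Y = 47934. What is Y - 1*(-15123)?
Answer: 63057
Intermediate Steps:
Y - 1*(-15123) = 47934 - 1*(-15123) = 47934 + 15123 = 63057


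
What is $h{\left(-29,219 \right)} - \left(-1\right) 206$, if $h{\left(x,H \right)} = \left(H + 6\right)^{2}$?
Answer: $50831$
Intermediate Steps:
$h{\left(x,H \right)} = \left(6 + H\right)^{2}$
$h{\left(-29,219 \right)} - \left(-1\right) 206 = \left(6 + 219\right)^{2} - \left(-1\right) 206 = 225^{2} - -206 = 50625 + 206 = 50831$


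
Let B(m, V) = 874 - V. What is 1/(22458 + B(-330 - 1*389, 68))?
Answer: 1/23264 ≈ 4.2985e-5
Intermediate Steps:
1/(22458 + B(-330 - 1*389, 68)) = 1/(22458 + (874 - 1*68)) = 1/(22458 + (874 - 68)) = 1/(22458 + 806) = 1/23264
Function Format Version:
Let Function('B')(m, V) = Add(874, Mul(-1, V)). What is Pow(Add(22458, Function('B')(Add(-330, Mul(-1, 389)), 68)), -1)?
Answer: Rational(1, 23264) ≈ 4.2985e-5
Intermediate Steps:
Pow(Add(22458, Function('B')(Add(-330, Mul(-1, 389)), 68)), -1) = Pow(Add(22458, Add(874, Mul(-1, 68))), -1) = Pow(Add(22458, Add(874, -68)), -1) = Pow(Add(22458, 806), -1) = Pow(23264, -1) = Rational(1, 23264)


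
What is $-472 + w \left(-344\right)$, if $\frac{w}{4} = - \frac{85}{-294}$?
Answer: $- \frac{127864}{147} \approx -869.82$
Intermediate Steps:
$w = \frac{170}{147}$ ($w = 4 \left(- \frac{85}{-294}\right) = 4 \left(\left(-85\right) \left(- \frac{1}{294}\right)\right) = 4 \cdot \frac{85}{294} = \frac{170}{147} \approx 1.1565$)
$-472 + w \left(-344\right) = -472 + \frac{170}{147} \left(-344\right) = -472 - \frac{58480}{147} = - \frac{127864}{147}$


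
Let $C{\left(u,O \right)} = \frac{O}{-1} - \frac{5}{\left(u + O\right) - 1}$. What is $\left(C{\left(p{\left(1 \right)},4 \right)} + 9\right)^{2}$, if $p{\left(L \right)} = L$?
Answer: $\frac{225}{16} \approx 14.063$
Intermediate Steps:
$C{\left(u,O \right)} = - O - \frac{5}{-1 + O + u}$ ($C{\left(u,O \right)} = O \left(-1\right) - \frac{5}{\left(O + u\right) - 1} = - O - \frac{5}{-1 + O + u}$)
$\left(C{\left(p{\left(1 \right)},4 \right)} + 9\right)^{2} = \left(\frac{-5 + 4 - 4^{2} - 4 \cdot 1}{-1 + 4 + 1} + 9\right)^{2} = \left(\frac{-5 + 4 - 16 - 4}{4} + 9\right)^{2} = \left(\frac{1}{4} \left(-21\right) + 9\right)^{2} = \left(- \frac{21}{4} + 9\right)^{2} = \left(\frac{15}{4}\right)^{2} = \frac{225}{16}$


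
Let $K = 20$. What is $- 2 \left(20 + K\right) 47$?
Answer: $-3760$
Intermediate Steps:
$- 2 \left(20 + K\right) 47 = - 2 \left(20 + 20\right) 47 = \left(-2\right) 40 \cdot 47 = \left(-80\right) 47 = -3760$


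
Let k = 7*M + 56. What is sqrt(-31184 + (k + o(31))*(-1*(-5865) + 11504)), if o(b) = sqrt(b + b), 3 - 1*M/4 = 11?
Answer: sqrt(-2949176 + 17369*sqrt(62)) ≈ 1677.0*I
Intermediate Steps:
M = -32 (M = 12 - 4*11 = 12 - 44 = -32)
k = -168 (k = 7*(-32) + 56 = -224 + 56 = -168)
o(b) = sqrt(2)*sqrt(b) (o(b) = sqrt(2*b) = sqrt(2)*sqrt(b))
sqrt(-31184 + (k + o(31))*(-1*(-5865) + 11504)) = sqrt(-31184 + (-168 + sqrt(2)*sqrt(31))*(-1*(-5865) + 11504)) = sqrt(-31184 + (-168 + sqrt(62))*(5865 + 11504)) = sqrt(-31184 + (-168 + sqrt(62))*17369) = sqrt(-31184 + (-2917992 + 17369*sqrt(62))) = sqrt(-2949176 + 17369*sqrt(62))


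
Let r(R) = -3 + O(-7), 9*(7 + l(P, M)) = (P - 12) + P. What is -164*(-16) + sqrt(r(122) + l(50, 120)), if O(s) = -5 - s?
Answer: 7876/3 ≈ 2625.3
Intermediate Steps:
l(P, M) = -25/3 + 2*P/9 (l(P, M) = -7 + ((P - 12) + P)/9 = -7 + ((-12 + P) + P)/9 = -7 + (-12 + 2*P)/9 = -7 + (-4/3 + 2*P/9) = -25/3 + 2*P/9)
r(R) = -1 (r(R) = -3 + (-5 - 1*(-7)) = -3 + (-5 + 7) = -3 + 2 = -1)
-164*(-16) + sqrt(r(122) + l(50, 120)) = -164*(-16) + sqrt(-1 + (-25/3 + (2/9)*50)) = 2624 + sqrt(-1 + (-25/3 + 100/9)) = 2624 + sqrt(-1 + 25/9) = 2624 + sqrt(16/9) = 2624 + 4/3 = 7876/3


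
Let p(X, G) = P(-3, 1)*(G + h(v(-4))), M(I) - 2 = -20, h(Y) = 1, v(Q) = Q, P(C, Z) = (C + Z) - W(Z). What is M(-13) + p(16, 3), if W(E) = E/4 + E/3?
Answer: -85/3 ≈ -28.333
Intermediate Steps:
W(E) = 7*E/12 (W(E) = E*(¼) + E*(⅓) = E/4 + E/3 = 7*E/12)
P(C, Z) = C + 5*Z/12 (P(C, Z) = (C + Z) - 7*Z/12 = C + 5*Z/12)
M(I) = -18 (M(I) = 2 - 20 = -18)
p(X, G) = -31/12 - 31*G/12 (p(X, G) = (-3 + (5/12)*1)*(G + 1) = (-3 + 5/12)*(1 + G) = -31*(1 + G)/12 = -31/12 - 31*G/12)
M(-13) + p(16, 3) = -18 + (-31/12 - 31/12*3) = -18 + (-31/12 - 31/4) = -18 - 31/3 = -85/3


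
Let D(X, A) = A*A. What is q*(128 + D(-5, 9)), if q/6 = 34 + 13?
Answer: 58938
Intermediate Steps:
D(X, A) = A**2
q = 282 (q = 6*(34 + 13) = 6*47 = 282)
q*(128 + D(-5, 9)) = 282*(128 + 9**2) = 282*(128 + 81) = 282*209 = 58938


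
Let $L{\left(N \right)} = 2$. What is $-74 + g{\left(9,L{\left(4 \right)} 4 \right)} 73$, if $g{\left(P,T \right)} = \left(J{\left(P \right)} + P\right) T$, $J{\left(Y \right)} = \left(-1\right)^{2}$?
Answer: $5766$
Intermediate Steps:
$J{\left(Y \right)} = 1$
$g{\left(P,T \right)} = T \left(1 + P\right)$ ($g{\left(P,T \right)} = \left(1 + P\right) T = T \left(1 + P\right)$)
$-74 + g{\left(9,L{\left(4 \right)} 4 \right)} 73 = -74 + 2 \cdot 4 \left(1 + 9\right) 73 = -74 + 8 \cdot 10 \cdot 73 = -74 + 80 \cdot 73 = -74 + 5840 = 5766$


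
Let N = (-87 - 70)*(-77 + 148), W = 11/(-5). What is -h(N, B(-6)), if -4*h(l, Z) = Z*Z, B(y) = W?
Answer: 121/100 ≈ 1.2100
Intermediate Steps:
W = -11/5 (W = 11*(-1/5) = -11/5 ≈ -2.2000)
N = -11147 (N = -157*71 = -11147)
B(y) = -11/5
h(l, Z) = -Z**2/4 (h(l, Z) = -Z*Z/4 = -Z**2/4)
-h(N, B(-6)) = -(-1)*(-11/5)**2/4 = -(-1)*121/(4*25) = -1*(-121/100) = 121/100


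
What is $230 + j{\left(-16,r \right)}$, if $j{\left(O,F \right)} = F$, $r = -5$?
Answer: $225$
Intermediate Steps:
$230 + j{\left(-16,r \right)} = 230 - 5 = 225$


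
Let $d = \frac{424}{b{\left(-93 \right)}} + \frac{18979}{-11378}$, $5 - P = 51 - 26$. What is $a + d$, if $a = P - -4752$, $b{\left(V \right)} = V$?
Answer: $\frac{5000595409}{1058154} \approx 4725.8$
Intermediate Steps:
$P = -20$ ($P = 5 - \left(51 - 26\right) = 5 - 25 = -20$)
$d = - \frac{6589319}{1058154}$ ($d = \frac{424}{-93} + \frac{18979}{-11378} = 424 \left(- \frac{1}{93}\right) + 18979 \left(- \frac{1}{11378}\right) = - \frac{424}{93} - \frac{18979}{11378} = - \frac{6589319}{1058154} \approx -6.2272$)
$a = 4732$ ($a = -20 - -4752 = -20 + 4752 = 4732$)
$a + d = 4732 - \frac{6589319}{1058154} = \frac{5000595409}{1058154}$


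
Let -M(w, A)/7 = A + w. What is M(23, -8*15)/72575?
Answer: 679/72575 ≈ 0.0093558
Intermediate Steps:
M(w, A) = -7*A - 7*w (M(w, A) = -7*(A + w) = -7*A - 7*w)
M(23, -8*15)/72575 = (-(-56)*15 - 7*23)/72575 = (-7*(-120) - 161)*(1/72575) = (840 - 161)*(1/72575) = 679*(1/72575) = 679/72575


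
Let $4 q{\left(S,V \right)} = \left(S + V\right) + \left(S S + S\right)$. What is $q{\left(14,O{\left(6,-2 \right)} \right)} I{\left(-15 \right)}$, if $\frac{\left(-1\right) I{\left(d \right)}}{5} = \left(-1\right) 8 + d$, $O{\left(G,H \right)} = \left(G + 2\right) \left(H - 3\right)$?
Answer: $5290$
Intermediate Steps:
$O{\left(G,H \right)} = \left(-3 + H\right) \left(2 + G\right)$ ($O{\left(G,H \right)} = \left(2 + G\right) \left(-3 + H\right) = \left(-3 + H\right) \left(2 + G\right)$)
$q{\left(S,V \right)} = \frac{S}{2} + \frac{V}{4} + \frac{S^{2}}{4}$ ($q{\left(S,V \right)} = \frac{\left(S + V\right) + \left(S S + S\right)}{4} = \frac{\left(S + V\right) + \left(S^{2} + S\right)}{4} = \frac{\left(S + V\right) + \left(S + S^{2}\right)}{4} = \frac{V + S^{2} + 2 S}{4} = \frac{S}{2} + \frac{V}{4} + \frac{S^{2}}{4}$)
$I{\left(d \right)} = 40 - 5 d$ ($I{\left(d \right)} = - 5 \left(\left(-1\right) 8 + d\right) = - 5 \left(-8 + d\right) = 40 - 5 d$)
$q{\left(14,O{\left(6,-2 \right)} \right)} I{\left(-15 \right)} = \left(\frac{1}{2} \cdot 14 + \frac{-6 - 18 + 2 \left(-2\right) + 6 \left(-2\right)}{4} + \frac{14^{2}}{4}\right) \left(40 - -75\right) = \left(7 + \frac{-6 - 18 - 4 - 12}{4} + \frac{1}{4} \cdot 196\right) \left(40 + 75\right) = \left(7 + \frac{1}{4} \left(-40\right) + 49\right) 115 = \left(7 - 10 + 49\right) 115 = 46 \cdot 115 = 5290$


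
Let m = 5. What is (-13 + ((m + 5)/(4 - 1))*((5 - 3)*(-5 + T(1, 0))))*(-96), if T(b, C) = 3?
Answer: 2528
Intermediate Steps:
(-13 + ((m + 5)/(4 - 1))*((5 - 3)*(-5 + T(1, 0))))*(-96) = (-13 + ((5 + 5)/(4 - 1))*((5 - 3)*(-5 + 3)))*(-96) = (-13 + (10/3)*(2*(-2)))*(-96) = (-13 + ((⅓)*10)*(-4))*(-96) = (-13 + (10/3)*(-4))*(-96) = (-13 - 40/3)*(-96) = -79/3*(-96) = 2528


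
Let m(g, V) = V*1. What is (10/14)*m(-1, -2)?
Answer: -10/7 ≈ -1.4286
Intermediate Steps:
m(g, V) = V
(10/14)*m(-1, -2) = (10/14)*(-2) = (10*(1/14))*(-2) = (5/7)*(-2) = -10/7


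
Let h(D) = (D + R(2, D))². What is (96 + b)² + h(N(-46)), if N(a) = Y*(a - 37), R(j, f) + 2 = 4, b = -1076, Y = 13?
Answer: 2120329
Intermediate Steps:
R(j, f) = 2 (R(j, f) = -2 + 4 = 2)
N(a) = -481 + 13*a (N(a) = 13*(a - 37) = 13*(-37 + a) = -481 + 13*a)
h(D) = (2 + D)² (h(D) = (D + 2)² = (2 + D)²)
(96 + b)² + h(N(-46)) = (96 - 1076)² + (2 + (-481 + 13*(-46)))² = (-980)² + (2 + (-481 - 598))² = 960400 + (2 - 1079)² = 960400 + (-1077)² = 960400 + 1159929 = 2120329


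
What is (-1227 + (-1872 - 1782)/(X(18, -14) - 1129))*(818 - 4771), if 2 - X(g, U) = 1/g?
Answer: 98138668281/20287 ≈ 4.8375e+6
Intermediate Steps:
X(g, U) = 2 - 1/g
(-1227 + (-1872 - 1782)/(X(18, -14) - 1129))*(818 - 4771) = (-1227 + (-1872 - 1782)/((2 - 1/18) - 1129))*(818 - 4771) = (-1227 - 3654/((2 - 1*1/18) - 1129))*(-3953) = (-1227 - 3654/((2 - 1/18) - 1129))*(-3953) = (-1227 - 3654/(35/18 - 1129))*(-3953) = (-1227 - 3654/(-20287/18))*(-3953) = (-1227 - 3654*(-18/20287))*(-3953) = (-1227 + 65772/20287)*(-3953) = -24826377/20287*(-3953) = 98138668281/20287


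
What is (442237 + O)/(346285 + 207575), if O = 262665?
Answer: 352451/276930 ≈ 1.2727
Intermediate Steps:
(442237 + O)/(346285 + 207575) = (442237 + 262665)/(346285 + 207575) = 704902/553860 = 704902*(1/553860) = 352451/276930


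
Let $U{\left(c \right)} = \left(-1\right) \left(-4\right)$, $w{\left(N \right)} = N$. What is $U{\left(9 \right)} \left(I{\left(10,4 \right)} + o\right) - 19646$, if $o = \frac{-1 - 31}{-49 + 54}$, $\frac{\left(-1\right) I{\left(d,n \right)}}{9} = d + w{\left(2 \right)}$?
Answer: $- \frac{100518}{5} \approx -20104.0$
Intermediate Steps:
$U{\left(c \right)} = 4$
$I{\left(d,n \right)} = -18 - 9 d$ ($I{\left(d,n \right)} = - 9 \left(d + 2\right) = - 9 \left(2 + d\right) = -18 - 9 d$)
$o = - \frac{32}{5} \approx -6.4$
$U{\left(9 \right)} \left(I{\left(10,4 \right)} + o\right) - 19646 = 4 \left(\left(-18 - 90\right) - \frac{32}{5}\right) - 19646 = 4 \left(-108 - \frac{32}{5}\right) - 19646 = 4 \left(- \frac{572}{5}\right) - 19646 = - \frac{2288}{5} - 19646 = - \frac{100518}{5}$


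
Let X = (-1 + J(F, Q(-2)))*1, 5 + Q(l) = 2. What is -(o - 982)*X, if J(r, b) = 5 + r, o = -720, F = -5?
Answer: -1702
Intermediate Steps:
Q(l) = -3 (Q(l) = -5 + 2 = -3)
X = -1 (X = (-1 + (5 - 5))*1 = (-1 + 0)*1 = -1*1 = -1)
-(o - 982)*X = -(-720 - 982)*(-1) = -(-1702)*(-1) = -1*1702 = -1702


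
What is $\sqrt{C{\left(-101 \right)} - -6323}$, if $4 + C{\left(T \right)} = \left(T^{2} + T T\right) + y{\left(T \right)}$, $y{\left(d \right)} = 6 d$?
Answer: $\sqrt{26115} \approx 161.6$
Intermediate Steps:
$C{\left(T \right)} = -4 + 2 T^{2} + 6 T$ ($C{\left(T \right)} = -4 + \left(\left(T^{2} + T T\right) + 6 T\right) = -4 + \left(\left(T^{2} + T^{2}\right) + 6 T\right) = -4 + \left(2 T^{2} + 6 T\right) = -4 + 2 T^{2} + 6 T$)
$\sqrt{C{\left(-101 \right)} - -6323} = \sqrt{\left(-4 + 2 \left(-101\right)^{2} + 6 \left(-101\right)\right) - -6323} = \sqrt{\left(-4 + 2 \cdot 10201 - 606\right) + \left(-37 + 6360\right)} = \sqrt{\left(-4 + 20402 - 606\right) + 6323} = \sqrt{19792 + 6323} = \sqrt{26115}$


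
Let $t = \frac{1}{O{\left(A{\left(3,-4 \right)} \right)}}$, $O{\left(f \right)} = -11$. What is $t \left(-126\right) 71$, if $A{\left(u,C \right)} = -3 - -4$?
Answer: $\frac{8946}{11} \approx 813.27$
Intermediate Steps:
$A{\left(u,C \right)} = 1$ ($A{\left(u,C \right)} = -3 + 4 = 1$)
$t = - \frac{1}{11}$ ($t = \frac{1}{-11} = - \frac{1}{11} \approx -0.090909$)
$t \left(-126\right) 71 = \left(- \frac{1}{11}\right) \left(-126\right) 71 = \frac{126}{11} \cdot 71 = \frac{8946}{11}$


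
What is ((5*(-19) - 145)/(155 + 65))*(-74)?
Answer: 888/11 ≈ 80.727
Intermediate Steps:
((5*(-19) - 145)/(155 + 65))*(-74) = ((-95 - 145)/220)*(-74) = -240*1/220*(-74) = -12/11*(-74) = 888/11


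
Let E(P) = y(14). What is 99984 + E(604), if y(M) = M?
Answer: 99998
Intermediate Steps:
E(P) = 14
99984 + E(604) = 99984 + 14 = 99998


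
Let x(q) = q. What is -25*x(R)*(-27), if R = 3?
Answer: 2025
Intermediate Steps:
-25*x(R)*(-27) = -25*3*(-27) = -75*(-27) = 2025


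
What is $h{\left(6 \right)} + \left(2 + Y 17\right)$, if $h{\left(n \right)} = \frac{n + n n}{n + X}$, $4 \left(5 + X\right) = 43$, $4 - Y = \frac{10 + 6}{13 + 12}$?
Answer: $\frac{73666}{1175} \approx 62.694$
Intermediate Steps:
$Y = \frac{84}{25}$ ($Y = 4 - \frac{10 + 6}{13 + 12} = 4 - \frac{16}{25} = \frac{84}{25} \approx 3.36$)
$X = \frac{23}{4}$ ($X = -5 + \frac{1}{4} \cdot 43 = -5 + \frac{43}{4} = \frac{23}{4} \approx 5.75$)
$h{\left(n \right)} = \frac{n + n^{2}}{\frac{23}{4} + n}$ ($h{\left(n \right)} = \frac{n + n n}{n + \frac{23}{4}} = \frac{n + n^{2}}{\frac{23}{4} + n}$)
$h{\left(6 \right)} + \left(2 + Y 17\right) = 4 \cdot 6 \frac{1}{23 + 4 \cdot 6} \left(1 + 6\right) + \left(2 + \frac{84}{25} \cdot 17\right) = 4 \cdot 6 \frac{1}{23 + 24} \cdot 7 + \left(2 + \frac{1428}{25}\right) = 4 \cdot 6 \cdot \frac{1}{47} \cdot 7 + \frac{1478}{25} = \frac{168}{47} + \frac{1478}{25} = \frac{73666}{1175}$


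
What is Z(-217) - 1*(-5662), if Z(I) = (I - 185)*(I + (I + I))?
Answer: 267364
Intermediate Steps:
Z(I) = 3*I*(-185 + I) (Z(I) = (-185 + I)*(I + 2*I) = (-185 + I)*(3*I) = 3*I*(-185 + I))
Z(-217) - 1*(-5662) = 3*(-217)*(-185 - 217) - 1*(-5662) = 3*(-217)*(-402) + 5662 = 261702 + 5662 = 267364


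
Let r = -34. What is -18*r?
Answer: 612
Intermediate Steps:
-18*r = -18*(-34) = 612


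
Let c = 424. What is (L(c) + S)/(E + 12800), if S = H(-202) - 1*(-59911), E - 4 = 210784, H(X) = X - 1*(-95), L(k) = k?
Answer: 15057/55897 ≈ 0.26937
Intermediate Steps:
H(X) = 95 + X (H(X) = X + 95 = 95 + X)
E = 210788 (E = 4 + 210784 = 210788)
S = 59804 (S = (95 - 202) - 1*(-59911) = -107 + 59911 = 59804)
(L(c) + S)/(E + 12800) = (424 + 59804)/(210788 + 12800) = 60228/223588 = 60228*(1/223588) = 15057/55897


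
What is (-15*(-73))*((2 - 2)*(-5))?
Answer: 0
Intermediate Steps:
(-15*(-73))*((2 - 2)*(-5)) = 1095*(0*(-5)) = 1095*0 = 0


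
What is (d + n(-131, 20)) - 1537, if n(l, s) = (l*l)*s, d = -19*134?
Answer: 339137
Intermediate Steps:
d = -2546
n(l, s) = s*l² (n(l, s) = l²*s = s*l²)
(d + n(-131, 20)) - 1537 = (-2546 + 20*(-131)²) - 1537 = (-2546 + 20*17161) - 1537 = (-2546 + 343220) - 1537 = 340674 - 1537 = 339137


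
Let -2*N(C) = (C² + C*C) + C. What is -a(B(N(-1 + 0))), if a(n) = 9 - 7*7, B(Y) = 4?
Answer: 40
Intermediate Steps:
N(C) = -C² - C/2 (N(C) = -((C² + C*C) + C)/2 = -((C² + C²) + C)/2 = -(2*C² + C)/2 = -(C + 2*C²)/2 = -C² - C/2)
a(n) = -40 (a(n) = 9 - 49 = -40)
-a(B(N(-1 + 0))) = -1*(-40) = 40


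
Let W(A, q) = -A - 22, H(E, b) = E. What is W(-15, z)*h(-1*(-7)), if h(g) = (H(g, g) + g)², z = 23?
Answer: -1372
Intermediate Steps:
W(A, q) = -22 - A
h(g) = 4*g² (h(g) = (g + g)² = (2*g)² = 4*g²)
W(-15, z)*h(-1*(-7)) = (-22 - 1*(-15))*(4*(-1*(-7))²) = (-22 + 15)*(4*7²) = -28*49 = -7*196 = -1372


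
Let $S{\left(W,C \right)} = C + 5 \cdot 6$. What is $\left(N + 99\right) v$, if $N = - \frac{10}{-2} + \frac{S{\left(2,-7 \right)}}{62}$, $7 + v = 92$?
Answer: $\frac{550035}{62} \approx 8871.5$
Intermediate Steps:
$v = 85$ ($v = -7 + 92 = 85$)
$S{\left(W,C \right)} = 30 + C$ ($S{\left(W,C \right)} = C + 30 = 30 + C$)
$N = \frac{333}{62}$ ($N = - \frac{10}{-2} + \frac{30 - 7}{62} = \left(-10\right) \left(- \frac{1}{2}\right) + 23 \cdot \frac{1}{62} = 5 + \frac{23}{62} = \frac{333}{62} \approx 5.371$)
$\left(N + 99\right) v = \left(\frac{333}{62} + 99\right) 85 = \frac{6471}{62} \cdot 85 = \frac{550035}{62}$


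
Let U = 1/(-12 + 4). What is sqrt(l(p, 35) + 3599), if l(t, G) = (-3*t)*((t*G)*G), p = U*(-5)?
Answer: sqrt(138461)/8 ≈ 46.513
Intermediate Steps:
U = -1/8 (U = 1/(-8) = -1/8 ≈ -0.12500)
p = 5/8 (p = -1/8*(-5) = 5/8 ≈ 0.62500)
l(t, G) = -3*G**2*t**2 (l(t, G) = (-3*t)*((G*t)*G) = (-3*t)*(t*G**2) = -3*G**2*t**2)
sqrt(l(p, 35) + 3599) = sqrt(-3*35**2*(5/8)**2 + 3599) = sqrt(-3*1225*25/64 + 3599) = sqrt(-91875/64 + 3599) = sqrt(138461/64) = sqrt(138461)/8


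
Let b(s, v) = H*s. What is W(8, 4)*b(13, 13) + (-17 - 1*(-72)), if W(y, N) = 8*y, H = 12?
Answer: 10039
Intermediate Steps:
b(s, v) = 12*s
W(8, 4)*b(13, 13) + (-17 - 1*(-72)) = (8*8)*(12*13) + (-17 - 1*(-72)) = 64*156 + (-17 + 72) = 9984 + 55 = 10039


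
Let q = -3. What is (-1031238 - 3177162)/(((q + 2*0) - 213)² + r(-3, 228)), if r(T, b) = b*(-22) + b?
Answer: -116900/1163 ≈ -100.52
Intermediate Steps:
r(T, b) = -21*b (r(T, b) = -22*b + b = -21*b)
(-1031238 - 3177162)/(((q + 2*0) - 213)² + r(-3, 228)) = (-1031238 - 3177162)/(((-3 + 2*0) - 213)² - 21*228) = -4208400/(((-3 + 0) - 213)² - 4788) = -4208400/((-3 - 213)² - 4788) = -4208400/((-216)² - 4788) = -4208400/(46656 - 4788) = -4208400/41868 = -4208400*1/41868 = -116900/1163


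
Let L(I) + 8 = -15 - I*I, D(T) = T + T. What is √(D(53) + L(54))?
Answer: I*√2833 ≈ 53.226*I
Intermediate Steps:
D(T) = 2*T
L(I) = -23 - I² (L(I) = -8 + (-15 - I*I) = -8 + (-15 - I²) = -23 - I²)
√(D(53) + L(54)) = √(2*53 + (-23 - 1*54²)) = √(106 + (-23 - 1*2916)) = √(106 + (-23 - 2916)) = √(106 - 2939) = √(-2833) = I*√2833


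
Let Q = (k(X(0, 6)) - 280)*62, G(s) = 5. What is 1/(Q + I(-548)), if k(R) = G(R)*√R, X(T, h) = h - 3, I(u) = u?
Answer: -4477/80102041 - 155*√3/160204082 ≈ -5.7567e-5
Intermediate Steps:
X(T, h) = -3 + h
k(R) = 5*√R
Q = -17360 + 310*√3 (Q = (5*√(-3 + 6) - 280)*62 = (5*√3 - 280)*62 = (-280 + 5*√3)*62 = -17360 + 310*√3 ≈ -16823.)
1/(Q + I(-548)) = 1/((-17360 + 310*√3) - 548) = 1/(-17908 + 310*√3)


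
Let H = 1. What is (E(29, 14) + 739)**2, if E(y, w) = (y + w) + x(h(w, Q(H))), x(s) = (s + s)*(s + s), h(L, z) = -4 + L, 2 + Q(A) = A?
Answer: 1397124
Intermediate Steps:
Q(A) = -2 + A
x(s) = 4*s**2 (x(s) = (2*s)*(2*s) = 4*s**2)
E(y, w) = w + y + 4*(-4 + w)**2 (E(y, w) = (y + w) + 4*(-4 + w)**2 = (w + y) + 4*(-4 + w)**2 = w + y + 4*(-4 + w)**2)
(E(29, 14) + 739)**2 = ((14 + 29 + 4*(-4 + 14)**2) + 739)**2 = ((14 + 29 + 4*10**2) + 739)**2 = ((14 + 29 + 4*100) + 739)**2 = ((14 + 29 + 400) + 739)**2 = (443 + 739)**2 = 1182**2 = 1397124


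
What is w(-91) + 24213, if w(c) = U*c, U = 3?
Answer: 23940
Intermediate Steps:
w(c) = 3*c
w(-91) + 24213 = 3*(-91) + 24213 = -273 + 24213 = 23940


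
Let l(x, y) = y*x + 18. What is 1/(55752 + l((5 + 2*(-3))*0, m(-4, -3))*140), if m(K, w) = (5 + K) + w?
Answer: 1/58272 ≈ 1.7161e-5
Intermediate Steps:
m(K, w) = 5 + K + w
l(x, y) = 18 + x*y (l(x, y) = x*y + 18 = 18 + x*y)
1/(55752 + l((5 + 2*(-3))*0, m(-4, -3))*140) = 1/(55752 + (18 + ((5 + 2*(-3))*0)*(5 - 4 - 3))*140) = 1/(55752 + (18 + ((5 - 6)*0)*(-2))*140) = 1/(55752 + (18 - 1*0*(-2))*140) = 1/(55752 + (18 + 0*(-2))*140) = 1/(55752 + (18 + 0)*140) = 1/(55752 + 18*140) = 1/(55752 + 2520) = 1/58272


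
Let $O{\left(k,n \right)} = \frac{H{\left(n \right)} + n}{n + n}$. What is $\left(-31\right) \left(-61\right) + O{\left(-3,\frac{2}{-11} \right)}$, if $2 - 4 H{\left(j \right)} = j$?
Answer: $1890$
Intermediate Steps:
$H{\left(j \right)} = \frac{1}{2} - \frac{j}{4}$
$O{\left(k,n \right)} = \frac{\frac{1}{2} + \frac{3 n}{4}}{2 n}$ ($O{\left(k,n \right)} = \frac{\left(\frac{1}{2} - \frac{n}{4}\right) + n}{n + n} = \frac{\frac{1}{2} + \frac{3 n}{4}}{2 n}$)
$\left(-31\right) \left(-61\right) + O{\left(-3,\frac{2}{-11} \right)} = \left(-31\right) \left(-61\right) + \frac{2 + 3 \frac{2}{-11}}{8 \frac{2}{-11}} = 1891 + \frac{2 + 3 \cdot 2 \left(- \frac{1}{11}\right)}{8 \cdot 2 \left(- \frac{1}{11}\right)} = 1891 + \frac{2 + 3 \left(- \frac{2}{11}\right)}{8 \left(- \frac{2}{11}\right)} = 1891 + \frac{1}{8} \left(- \frac{11}{2}\right) \left(2 - \frac{6}{11}\right) = 1891 + \frac{1}{8} \left(- \frac{11}{2}\right) \frac{16}{11} = 1891 - 1 = 1890$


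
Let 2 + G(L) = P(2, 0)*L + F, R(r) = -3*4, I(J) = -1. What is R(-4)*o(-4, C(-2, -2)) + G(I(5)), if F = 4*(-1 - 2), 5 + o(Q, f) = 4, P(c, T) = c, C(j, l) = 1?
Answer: -4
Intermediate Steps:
o(Q, f) = -1 (o(Q, f) = -5 + 4 = -1)
F = -12 (F = 4*(-3) = -12)
R(r) = -12
G(L) = -14 + 2*L (G(L) = -2 + (2*L - 12) = -2 + (-12 + 2*L) = -14 + 2*L)
R(-4)*o(-4, C(-2, -2)) + G(I(5)) = -12*(-1) + (-14 + 2*(-1)) = 12 + (-14 - 2) = 12 - 16 = -4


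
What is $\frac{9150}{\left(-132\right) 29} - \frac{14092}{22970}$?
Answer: $- \frac{22009973}{7327430} \approx -3.0038$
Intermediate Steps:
$\frac{9150}{\left(-132\right) 29} - \frac{14092}{22970} = \frac{9150}{-3828} - \frac{7046}{11485} = 9150 \left(- \frac{1}{3828}\right) - \frac{7046}{11485} = - \frac{1525}{638} - \frac{7046}{11485} = - \frac{22009973}{7327430}$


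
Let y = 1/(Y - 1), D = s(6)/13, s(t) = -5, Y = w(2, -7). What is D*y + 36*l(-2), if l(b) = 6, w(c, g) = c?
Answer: 2803/13 ≈ 215.62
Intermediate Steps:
Y = 2
D = -5/13 ≈ -0.38462
y = 1 (y = 1/(2 - 1) = 1/1 = 1)
D*y + 36*l(-2) = -5/13*1 + 36*6 = -5/13 + 216 = 2803/13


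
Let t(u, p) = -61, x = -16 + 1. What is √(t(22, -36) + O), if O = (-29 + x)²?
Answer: 25*√3 ≈ 43.301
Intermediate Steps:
x = -15
O = 1936 (O = (-29 - 15)² = (-44)² = 1936)
√(t(22, -36) + O) = √(-61 + 1936) = √1875 = 25*√3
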